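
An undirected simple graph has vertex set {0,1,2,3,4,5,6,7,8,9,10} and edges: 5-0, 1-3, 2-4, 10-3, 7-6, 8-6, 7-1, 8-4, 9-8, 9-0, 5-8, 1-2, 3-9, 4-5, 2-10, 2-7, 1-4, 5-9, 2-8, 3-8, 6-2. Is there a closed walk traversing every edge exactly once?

Degrees: 0:2, 1:4, 2:6, 3:4, 4:4, 5:4, 6:3, 7:3, 8:6, 9:4, 10:2
6, 7 have odd degree; an Eulerian circuit needs every degree to be even, so none exists.

No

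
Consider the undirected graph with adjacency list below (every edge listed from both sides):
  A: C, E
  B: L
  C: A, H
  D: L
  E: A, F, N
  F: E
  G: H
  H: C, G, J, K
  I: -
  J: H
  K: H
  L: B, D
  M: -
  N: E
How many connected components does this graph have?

Component: {I}
Component: {M}
Component: {B, D, L}
Component: {A, C, E, F, G, H, J, K, N}

4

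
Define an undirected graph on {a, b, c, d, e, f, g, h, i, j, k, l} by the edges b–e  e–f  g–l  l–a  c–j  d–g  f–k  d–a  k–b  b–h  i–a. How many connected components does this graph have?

3

Component: {c, j}
Component: {a, d, g, i, l}
Component: {b, e, f, h, k}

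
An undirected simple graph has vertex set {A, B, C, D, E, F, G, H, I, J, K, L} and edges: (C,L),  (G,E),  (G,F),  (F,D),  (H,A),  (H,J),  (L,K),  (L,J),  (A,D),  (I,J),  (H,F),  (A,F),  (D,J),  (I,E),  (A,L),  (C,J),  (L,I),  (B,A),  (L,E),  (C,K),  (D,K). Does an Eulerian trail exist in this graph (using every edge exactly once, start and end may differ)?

No

Degrees: A:5, B:1, C:3, D:4, E:3, F:4, G:2, H:3, I:3, J:5, K:3, L:6
Odd-degree vertices: A, B, C, E, H, I, J, K (8 total).
With 8 odd-degree vertices (more than two), no single trail can use every edge.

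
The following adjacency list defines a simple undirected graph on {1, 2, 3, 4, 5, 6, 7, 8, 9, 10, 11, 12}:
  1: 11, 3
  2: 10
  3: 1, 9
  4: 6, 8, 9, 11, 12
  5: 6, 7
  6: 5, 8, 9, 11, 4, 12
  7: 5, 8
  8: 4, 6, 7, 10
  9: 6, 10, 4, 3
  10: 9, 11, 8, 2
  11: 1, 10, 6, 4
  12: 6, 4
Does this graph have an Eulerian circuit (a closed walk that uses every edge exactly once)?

No

Degrees: 1:2, 2:1, 3:2, 4:5, 5:2, 6:6, 7:2, 8:4, 9:4, 10:4, 11:4, 12:2
Vertices with odd degree: 2, 4. An Eulerian circuit requires all degrees even.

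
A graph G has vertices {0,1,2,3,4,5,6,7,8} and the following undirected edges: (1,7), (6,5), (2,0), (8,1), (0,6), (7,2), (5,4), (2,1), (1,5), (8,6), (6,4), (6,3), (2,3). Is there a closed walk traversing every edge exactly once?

No

Degrees: 0:2, 1:4, 2:4, 3:2, 4:2, 5:3, 6:5, 7:2, 8:2
5, 6 have odd degree; an Eulerian circuit needs every degree to be even, so none exists.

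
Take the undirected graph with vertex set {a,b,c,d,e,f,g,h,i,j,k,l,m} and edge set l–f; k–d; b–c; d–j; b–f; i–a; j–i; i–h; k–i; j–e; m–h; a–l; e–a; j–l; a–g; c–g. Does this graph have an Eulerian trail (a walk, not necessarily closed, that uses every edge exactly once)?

Yes

Degrees: a:4, b:2, c:2, d:2, e:2, f:2, g:2, h:2, i:4, j:4, k:2, l:3, m:1
Odd-degree vertices: l, m (2 total).
With 2 odd-degree vertices and all edges in one connected piece, an Eulerian trail exists (from l to m).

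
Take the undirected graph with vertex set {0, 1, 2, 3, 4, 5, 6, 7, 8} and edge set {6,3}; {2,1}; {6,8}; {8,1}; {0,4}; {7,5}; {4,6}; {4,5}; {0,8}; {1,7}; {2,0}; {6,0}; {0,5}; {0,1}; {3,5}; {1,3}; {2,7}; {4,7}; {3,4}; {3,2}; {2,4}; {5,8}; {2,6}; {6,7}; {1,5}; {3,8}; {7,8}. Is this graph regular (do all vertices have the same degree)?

Degrees: 0:6, 1:6, 2:6, 3:6, 4:6, 5:6, 6:6, 7:6, 8:6
All degrees equal 6; the graph is regular.

Yes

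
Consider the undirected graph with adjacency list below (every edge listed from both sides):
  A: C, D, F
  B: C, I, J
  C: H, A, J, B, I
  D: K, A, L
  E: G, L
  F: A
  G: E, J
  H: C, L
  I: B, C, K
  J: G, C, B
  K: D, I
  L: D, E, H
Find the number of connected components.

Component: {A, B, C, D, E, F, G, H, I, J, K, L}

1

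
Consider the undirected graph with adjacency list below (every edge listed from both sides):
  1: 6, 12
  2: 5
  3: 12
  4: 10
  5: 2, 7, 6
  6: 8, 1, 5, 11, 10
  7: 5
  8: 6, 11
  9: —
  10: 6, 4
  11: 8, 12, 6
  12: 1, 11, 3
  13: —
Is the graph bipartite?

The cycle 11-8-6-11 has length 3, which is odd, so the graph is not bipartite.

No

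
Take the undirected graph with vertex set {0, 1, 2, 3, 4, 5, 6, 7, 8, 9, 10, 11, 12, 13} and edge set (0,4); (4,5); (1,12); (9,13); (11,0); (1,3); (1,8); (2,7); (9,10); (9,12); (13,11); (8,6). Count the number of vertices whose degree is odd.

8

Degrees: 0:2, 1:3, 2:1, 3:1, 4:2, 5:1, 6:1, 7:1, 8:2, 9:3, 10:1, 11:2, 12:2, 13:2
Odd-degree vertices: 1, 2, 3, 5, 6, 7, 9, 10.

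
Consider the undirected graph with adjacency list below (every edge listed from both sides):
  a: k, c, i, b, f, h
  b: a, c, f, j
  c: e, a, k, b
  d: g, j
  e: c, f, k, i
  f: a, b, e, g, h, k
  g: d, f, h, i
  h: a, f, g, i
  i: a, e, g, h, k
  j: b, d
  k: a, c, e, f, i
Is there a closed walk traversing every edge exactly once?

No

Degrees: a:6, b:4, c:4, d:2, e:4, f:6, g:4, h:4, i:5, j:2, k:5
i, k have odd degree; an Eulerian circuit needs every degree to be even, so none exists.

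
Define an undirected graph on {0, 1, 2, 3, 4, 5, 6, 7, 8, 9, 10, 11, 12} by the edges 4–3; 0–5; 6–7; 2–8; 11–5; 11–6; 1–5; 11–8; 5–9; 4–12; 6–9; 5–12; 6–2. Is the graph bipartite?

Yes

A valid 2-coloring puts {4, 5, 6, 8, 10} on one side and {0, 1, 2, 3, 7, 9, 11, 12} on the other; every edge crosses between the two sides.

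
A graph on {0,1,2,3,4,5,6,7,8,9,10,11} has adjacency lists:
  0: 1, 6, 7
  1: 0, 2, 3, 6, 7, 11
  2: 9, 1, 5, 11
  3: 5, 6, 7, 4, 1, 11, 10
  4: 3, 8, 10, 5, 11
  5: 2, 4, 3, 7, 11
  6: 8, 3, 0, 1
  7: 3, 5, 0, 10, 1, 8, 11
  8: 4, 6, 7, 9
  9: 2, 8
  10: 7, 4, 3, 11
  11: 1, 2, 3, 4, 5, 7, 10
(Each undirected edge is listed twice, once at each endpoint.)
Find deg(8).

Neighbors of 8: 4, 6, 7, 9.

4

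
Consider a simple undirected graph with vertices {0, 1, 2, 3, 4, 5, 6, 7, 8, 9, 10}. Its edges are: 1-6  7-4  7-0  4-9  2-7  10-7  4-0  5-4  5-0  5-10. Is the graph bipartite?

No

4-0-7-4 is an odd cycle (length 3), and a bipartite graph can contain only even cycles.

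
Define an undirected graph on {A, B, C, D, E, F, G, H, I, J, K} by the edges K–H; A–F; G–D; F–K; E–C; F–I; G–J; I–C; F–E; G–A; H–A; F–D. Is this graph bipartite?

Partition the vertices as {B, C, F, G, H} vs {A, D, E, I, J, K}. Each listed edge has one endpoint in each part, so the graph is bipartite.

Yes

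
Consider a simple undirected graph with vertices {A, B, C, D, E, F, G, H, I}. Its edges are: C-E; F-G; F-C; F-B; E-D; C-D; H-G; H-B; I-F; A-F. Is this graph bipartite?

E-D-C-E is an odd cycle (length 3), and a bipartite graph can contain only even cycles.

No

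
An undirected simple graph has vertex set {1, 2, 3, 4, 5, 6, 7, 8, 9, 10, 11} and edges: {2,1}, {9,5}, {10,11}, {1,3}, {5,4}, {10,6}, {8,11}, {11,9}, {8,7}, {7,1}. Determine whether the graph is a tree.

The graph has 11 vertices and 10 edges.
It is connected with exactly 10 edges, hence acyclic — it is a tree.

Yes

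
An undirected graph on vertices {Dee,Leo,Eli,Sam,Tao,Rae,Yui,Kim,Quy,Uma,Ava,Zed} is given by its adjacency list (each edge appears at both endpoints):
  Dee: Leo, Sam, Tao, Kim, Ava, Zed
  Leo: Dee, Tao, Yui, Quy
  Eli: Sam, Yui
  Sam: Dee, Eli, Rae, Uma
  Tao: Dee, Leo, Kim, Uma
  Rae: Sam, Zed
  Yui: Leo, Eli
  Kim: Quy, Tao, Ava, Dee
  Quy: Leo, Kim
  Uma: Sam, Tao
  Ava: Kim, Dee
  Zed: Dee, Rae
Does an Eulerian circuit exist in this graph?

Yes

Degrees: Dee:6, Leo:4, Eli:2, Sam:4, Tao:4, Rae:2, Yui:2, Kim:4, Quy:2, Uma:2, Ava:2, Zed:2
All degrees are even and the non-isolated vertices are connected — an Eulerian circuit exists.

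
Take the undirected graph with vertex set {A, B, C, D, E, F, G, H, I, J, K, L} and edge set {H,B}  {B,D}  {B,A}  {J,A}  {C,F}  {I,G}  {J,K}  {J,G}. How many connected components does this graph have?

4

Component: {E}
Component: {L}
Component: {C, F}
Component: {A, B, D, G, H, I, J, K}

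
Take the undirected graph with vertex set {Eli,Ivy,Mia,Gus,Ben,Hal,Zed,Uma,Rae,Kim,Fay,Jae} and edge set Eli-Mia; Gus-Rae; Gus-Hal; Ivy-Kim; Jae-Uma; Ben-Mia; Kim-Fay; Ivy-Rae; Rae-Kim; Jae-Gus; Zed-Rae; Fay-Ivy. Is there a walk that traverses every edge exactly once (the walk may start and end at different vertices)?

No

Degrees: Eli:1, Ivy:3, Mia:2, Gus:3, Ben:1, Hal:1, Zed:1, Uma:1, Rae:4, Kim:3, Fay:2, Jae:2
Odd-degree vertices: Eli, Ivy, Gus, Ben, Hal, Zed, Uma, Kim (8 total).
With 8 odd-degree vertices (more than two), no single trail can use every edge.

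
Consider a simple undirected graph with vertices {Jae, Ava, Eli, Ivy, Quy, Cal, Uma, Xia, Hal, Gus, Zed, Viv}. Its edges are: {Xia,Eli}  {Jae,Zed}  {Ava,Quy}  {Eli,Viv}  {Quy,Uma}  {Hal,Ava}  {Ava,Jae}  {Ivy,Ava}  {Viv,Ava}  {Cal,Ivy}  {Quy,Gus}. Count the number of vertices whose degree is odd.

Degrees: Jae:2, Ava:5, Eli:2, Ivy:2, Quy:3, Cal:1, Uma:1, Xia:1, Hal:1, Gus:1, Zed:1, Viv:2
Odd-degree vertices: Ava, Quy, Cal, Uma, Xia, Hal, Gus, Zed.

8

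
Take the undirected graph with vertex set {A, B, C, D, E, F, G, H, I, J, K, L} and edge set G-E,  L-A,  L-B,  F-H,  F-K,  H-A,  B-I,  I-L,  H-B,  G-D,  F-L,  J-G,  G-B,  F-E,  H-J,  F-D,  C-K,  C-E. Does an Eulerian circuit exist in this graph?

No

Degrees: A:2, B:4, C:2, D:2, E:3, F:5, G:4, H:4, I:2, J:2, K:2, L:4
Vertices with odd degree: E, F. An Eulerian circuit requires all degrees even.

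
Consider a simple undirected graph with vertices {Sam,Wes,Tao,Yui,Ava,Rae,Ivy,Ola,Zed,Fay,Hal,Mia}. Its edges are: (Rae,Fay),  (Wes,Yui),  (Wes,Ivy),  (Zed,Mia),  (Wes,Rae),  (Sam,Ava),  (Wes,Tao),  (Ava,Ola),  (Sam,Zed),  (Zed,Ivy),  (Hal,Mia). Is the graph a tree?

The graph has 12 vertices and 11 edges.
Connected and |E| = |V| - 1, which characterizes a tree.

Yes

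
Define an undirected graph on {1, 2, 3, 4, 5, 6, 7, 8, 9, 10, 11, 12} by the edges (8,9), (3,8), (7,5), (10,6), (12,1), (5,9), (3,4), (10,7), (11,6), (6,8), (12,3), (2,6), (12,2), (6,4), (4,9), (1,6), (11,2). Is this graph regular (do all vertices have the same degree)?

Degrees: 1:2, 2:3, 3:3, 4:3, 5:2, 6:6, 7:2, 8:3, 9:3, 10:2, 11:2, 12:3
Vertex 1 has degree 2 while 6 has degree 6, so the graph is not regular.

No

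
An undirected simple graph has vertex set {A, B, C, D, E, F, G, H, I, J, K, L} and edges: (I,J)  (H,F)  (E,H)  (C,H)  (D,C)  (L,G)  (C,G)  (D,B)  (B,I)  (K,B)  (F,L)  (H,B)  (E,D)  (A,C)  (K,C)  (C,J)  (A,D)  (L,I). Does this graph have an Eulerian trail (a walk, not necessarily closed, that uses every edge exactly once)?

Degrees: A:2, B:4, C:6, D:4, E:2, F:2, G:2, H:4, I:3, J:2, K:2, L:3
Odd-degree vertices: I, L (2 total).
With 2 odd-degree vertices and all edges in one connected piece, an Eulerian trail exists (from I to L).

Yes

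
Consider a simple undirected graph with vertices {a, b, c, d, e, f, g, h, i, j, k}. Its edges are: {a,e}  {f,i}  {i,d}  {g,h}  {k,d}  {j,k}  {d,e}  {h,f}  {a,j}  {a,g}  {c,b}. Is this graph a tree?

No

|V| = 11, |E| = 11.
It splits into 2 components, so it cannot be a tree.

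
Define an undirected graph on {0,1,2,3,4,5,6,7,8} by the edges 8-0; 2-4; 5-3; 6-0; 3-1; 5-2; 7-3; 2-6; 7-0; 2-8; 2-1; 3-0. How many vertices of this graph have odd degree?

2

Degrees: 0:4, 1:2, 2:5, 3:4, 4:1, 5:2, 6:2, 7:2, 8:2
Odd-degree vertices: 2, 4.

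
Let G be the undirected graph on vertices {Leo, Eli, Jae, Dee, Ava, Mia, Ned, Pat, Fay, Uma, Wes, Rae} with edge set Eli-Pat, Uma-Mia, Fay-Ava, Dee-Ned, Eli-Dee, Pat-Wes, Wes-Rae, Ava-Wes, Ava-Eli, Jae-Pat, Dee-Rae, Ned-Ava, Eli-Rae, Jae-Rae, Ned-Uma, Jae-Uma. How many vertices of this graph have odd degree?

Degrees: Leo:0, Eli:4, Jae:3, Dee:3, Ava:4, Mia:1, Ned:3, Pat:3, Fay:1, Uma:3, Wes:3, Rae:4
Odd-degree vertices: Jae, Dee, Mia, Ned, Pat, Fay, Uma, Wes.

8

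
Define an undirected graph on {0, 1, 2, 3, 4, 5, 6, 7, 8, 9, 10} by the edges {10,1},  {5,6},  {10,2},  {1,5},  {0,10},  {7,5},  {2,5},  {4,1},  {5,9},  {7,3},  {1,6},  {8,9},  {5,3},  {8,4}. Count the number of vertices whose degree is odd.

2

Degrees: 0:1, 1:4, 2:2, 3:2, 4:2, 5:6, 6:2, 7:2, 8:2, 9:2, 10:3
Odd-degree vertices: 0, 10.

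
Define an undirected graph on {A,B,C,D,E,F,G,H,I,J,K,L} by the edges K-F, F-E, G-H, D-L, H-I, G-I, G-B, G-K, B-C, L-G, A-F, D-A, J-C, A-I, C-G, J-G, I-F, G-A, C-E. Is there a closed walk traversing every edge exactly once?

Degrees: A:4, B:2, C:4, D:2, E:2, F:4, G:8, H:2, I:4, J:2, K:2, L:2
Every vertex has even degree and the edges form a single connected piece, so an Eulerian circuit exists.

Yes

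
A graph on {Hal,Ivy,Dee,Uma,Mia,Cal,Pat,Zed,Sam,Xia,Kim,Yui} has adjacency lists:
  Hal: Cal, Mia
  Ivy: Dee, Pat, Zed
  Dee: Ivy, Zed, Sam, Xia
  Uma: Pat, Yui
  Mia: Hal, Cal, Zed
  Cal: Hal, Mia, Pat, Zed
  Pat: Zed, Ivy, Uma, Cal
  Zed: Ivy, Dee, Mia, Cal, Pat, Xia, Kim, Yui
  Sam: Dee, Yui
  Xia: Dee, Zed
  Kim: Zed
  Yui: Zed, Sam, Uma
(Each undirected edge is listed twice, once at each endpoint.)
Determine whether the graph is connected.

A breadth-first search from Hal visits Hal, Mia, Cal, Zed, Pat, Kim, Ivy, Yui, Xia, Dee, Uma, Sam — all 12 vertices — so the graph is connected.

Yes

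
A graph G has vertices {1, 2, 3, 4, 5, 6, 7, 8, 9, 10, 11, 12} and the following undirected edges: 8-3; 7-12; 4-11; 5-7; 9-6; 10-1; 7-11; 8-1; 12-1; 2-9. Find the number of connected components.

2

Component: {2, 6, 9}
Component: {1, 3, 4, 5, 7, 8, 10, 11, 12}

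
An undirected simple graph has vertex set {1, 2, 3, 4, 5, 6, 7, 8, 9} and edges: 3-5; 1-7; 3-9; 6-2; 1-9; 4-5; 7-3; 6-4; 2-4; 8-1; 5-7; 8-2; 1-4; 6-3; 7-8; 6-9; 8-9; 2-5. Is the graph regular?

Yes

Degrees: 1:4, 2:4, 3:4, 4:4, 5:4, 6:4, 7:4, 8:4, 9:4
Every vertex has degree 4, so the graph is 4-regular.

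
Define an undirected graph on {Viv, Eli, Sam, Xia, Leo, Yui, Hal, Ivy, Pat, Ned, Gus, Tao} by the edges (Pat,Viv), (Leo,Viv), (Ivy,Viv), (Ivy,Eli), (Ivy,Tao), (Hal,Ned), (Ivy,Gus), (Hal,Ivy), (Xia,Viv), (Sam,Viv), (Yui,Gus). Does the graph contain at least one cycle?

No

|V| = 12, |E| = 11, number of components = 1.
Since 11 = 12 - 1, the graph is a forest and contains no cycle.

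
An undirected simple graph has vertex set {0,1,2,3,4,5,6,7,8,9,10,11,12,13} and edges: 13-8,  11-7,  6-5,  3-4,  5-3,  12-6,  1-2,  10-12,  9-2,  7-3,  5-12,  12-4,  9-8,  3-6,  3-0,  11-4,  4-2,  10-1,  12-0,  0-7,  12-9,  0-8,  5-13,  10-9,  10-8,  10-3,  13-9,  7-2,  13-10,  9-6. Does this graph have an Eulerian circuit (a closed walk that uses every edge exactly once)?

Degrees: 0:4, 1:2, 2:4, 3:6, 4:4, 5:4, 6:4, 7:4, 8:4, 9:6, 10:6, 11:2, 12:6, 13:4
Every vertex has even degree and the edges form a single connected piece, so an Eulerian circuit exists.

Yes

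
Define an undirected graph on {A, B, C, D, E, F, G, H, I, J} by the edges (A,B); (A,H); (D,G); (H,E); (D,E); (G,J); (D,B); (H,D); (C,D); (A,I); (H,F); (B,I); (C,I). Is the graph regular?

Degrees: A:3, B:3, C:2, D:5, E:2, F:1, G:2, H:4, I:3, J:1
Vertex F has degree 1 while D has degree 5, so the graph is not regular.

No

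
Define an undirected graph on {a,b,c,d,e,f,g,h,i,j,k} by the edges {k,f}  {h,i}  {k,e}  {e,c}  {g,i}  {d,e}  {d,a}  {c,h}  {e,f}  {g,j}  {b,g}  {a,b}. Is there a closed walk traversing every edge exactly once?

No

Degrees: a:2, b:2, c:2, d:2, e:4, f:2, g:3, h:2, i:2, j:1, k:2
g, j have odd degree; an Eulerian circuit needs every degree to be even, so none exists.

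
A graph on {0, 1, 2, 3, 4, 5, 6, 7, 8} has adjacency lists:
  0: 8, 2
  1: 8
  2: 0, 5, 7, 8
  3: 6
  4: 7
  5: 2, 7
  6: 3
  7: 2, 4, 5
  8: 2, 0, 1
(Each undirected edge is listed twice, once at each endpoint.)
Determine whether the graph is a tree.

No

|V| = 9, |E| = 9.
It splits into 2 components, so it cannot be a tree.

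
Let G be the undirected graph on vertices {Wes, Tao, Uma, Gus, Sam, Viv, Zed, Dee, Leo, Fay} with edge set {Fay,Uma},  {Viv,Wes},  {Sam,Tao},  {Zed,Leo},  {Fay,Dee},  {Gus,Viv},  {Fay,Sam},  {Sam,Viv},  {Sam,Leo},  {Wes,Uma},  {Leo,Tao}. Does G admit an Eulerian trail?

Degrees: Wes:2, Tao:2, Uma:2, Gus:1, Sam:4, Viv:3, Zed:1, Dee:1, Leo:3, Fay:3
Odd-degree vertices: Gus, Viv, Zed, Dee, Leo, Fay (6 total).
With 6 odd-degree vertices (more than two), no single trail can use every edge.

No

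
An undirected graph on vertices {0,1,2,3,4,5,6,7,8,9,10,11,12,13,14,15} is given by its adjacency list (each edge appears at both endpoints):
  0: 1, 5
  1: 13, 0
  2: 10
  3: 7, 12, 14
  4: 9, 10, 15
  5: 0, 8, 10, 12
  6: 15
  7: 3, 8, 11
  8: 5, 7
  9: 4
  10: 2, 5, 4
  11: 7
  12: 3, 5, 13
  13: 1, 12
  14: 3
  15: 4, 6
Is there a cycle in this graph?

Yes

|V| = 16, |E| = 17, number of components = 1.
Since 17 > 16 - 1, a cycle must exist; for instance 5-12-3-7-8-5.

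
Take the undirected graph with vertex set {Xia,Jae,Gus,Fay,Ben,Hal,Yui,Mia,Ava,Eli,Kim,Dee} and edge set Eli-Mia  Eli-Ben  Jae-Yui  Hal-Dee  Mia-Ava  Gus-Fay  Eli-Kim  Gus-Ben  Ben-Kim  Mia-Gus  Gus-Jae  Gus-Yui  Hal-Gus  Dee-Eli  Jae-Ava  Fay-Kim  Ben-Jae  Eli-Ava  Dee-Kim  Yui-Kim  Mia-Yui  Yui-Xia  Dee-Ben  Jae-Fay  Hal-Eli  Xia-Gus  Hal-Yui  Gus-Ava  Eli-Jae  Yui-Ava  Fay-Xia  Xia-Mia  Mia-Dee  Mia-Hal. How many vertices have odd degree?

Degrees: Xia:4, Jae:6, Gus:8, Fay:4, Ben:5, Hal:5, Yui:7, Mia:7, Ava:5, Eli:7, Kim:5, Dee:5
Odd-degree vertices: Ben, Hal, Yui, Mia, Ava, Eli, Kim, Dee.

8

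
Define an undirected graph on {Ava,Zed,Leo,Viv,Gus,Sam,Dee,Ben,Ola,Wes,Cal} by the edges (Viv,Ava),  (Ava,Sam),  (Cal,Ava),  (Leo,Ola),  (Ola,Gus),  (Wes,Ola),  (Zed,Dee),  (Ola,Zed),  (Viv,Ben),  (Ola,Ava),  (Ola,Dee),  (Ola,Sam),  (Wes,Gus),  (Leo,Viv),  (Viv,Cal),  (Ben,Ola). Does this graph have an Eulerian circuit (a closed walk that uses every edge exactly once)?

Yes

Degrees: Ava:4, Zed:2, Leo:2, Viv:4, Gus:2, Sam:2, Dee:2, Ben:2, Ola:8, Wes:2, Cal:2
Every vertex has even degree and the edges form a single connected piece, so an Eulerian circuit exists.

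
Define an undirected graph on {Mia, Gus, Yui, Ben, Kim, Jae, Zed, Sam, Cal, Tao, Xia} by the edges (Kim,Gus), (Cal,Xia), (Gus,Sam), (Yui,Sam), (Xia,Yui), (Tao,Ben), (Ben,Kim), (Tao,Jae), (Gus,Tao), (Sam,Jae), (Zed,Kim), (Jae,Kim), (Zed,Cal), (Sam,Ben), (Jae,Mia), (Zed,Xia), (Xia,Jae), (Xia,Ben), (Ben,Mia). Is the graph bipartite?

Cal-Zed-Xia-Cal is an odd cycle (length 3), and a bipartite graph can contain only even cycles.

No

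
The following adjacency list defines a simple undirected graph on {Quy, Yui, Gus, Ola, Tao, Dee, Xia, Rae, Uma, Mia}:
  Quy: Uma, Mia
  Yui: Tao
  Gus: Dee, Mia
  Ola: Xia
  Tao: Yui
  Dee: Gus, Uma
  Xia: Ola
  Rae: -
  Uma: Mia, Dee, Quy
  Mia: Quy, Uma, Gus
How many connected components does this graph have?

Component: {Rae}
Component: {Yui, Tao}
Component: {Ola, Xia}
Component: {Quy, Gus, Dee, Uma, Mia}

4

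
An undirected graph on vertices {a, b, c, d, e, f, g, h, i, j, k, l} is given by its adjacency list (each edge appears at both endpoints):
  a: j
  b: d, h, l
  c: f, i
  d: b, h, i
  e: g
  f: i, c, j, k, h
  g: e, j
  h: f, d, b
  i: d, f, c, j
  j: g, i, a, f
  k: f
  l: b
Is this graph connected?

A breadth-first search from a visits a, j, f, g, i, h, c, k, e, d, b, l — all 12 vertices — so the graph is connected.

Yes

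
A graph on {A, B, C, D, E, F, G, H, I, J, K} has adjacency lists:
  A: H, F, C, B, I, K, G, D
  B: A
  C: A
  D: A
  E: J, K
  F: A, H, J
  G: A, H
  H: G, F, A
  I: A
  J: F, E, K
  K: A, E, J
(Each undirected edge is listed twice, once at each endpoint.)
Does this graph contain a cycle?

|V| = 11, |E| = 14, number of components = 1.
Since 14 > 11 - 1, a cycle must exist; for instance K-E-J-K.

Yes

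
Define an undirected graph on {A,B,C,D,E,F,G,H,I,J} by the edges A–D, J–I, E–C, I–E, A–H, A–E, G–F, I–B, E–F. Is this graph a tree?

Yes

The graph has 10 vertices and 9 edges.
Connected and |E| = |V| - 1, which characterizes a tree.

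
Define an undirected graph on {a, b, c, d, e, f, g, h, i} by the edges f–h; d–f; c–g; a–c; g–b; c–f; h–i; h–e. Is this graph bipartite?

A valid 2-coloring puts {b, c, d, h} on one side and {a, e, f, g, i} on the other; every edge crosses between the two sides.

Yes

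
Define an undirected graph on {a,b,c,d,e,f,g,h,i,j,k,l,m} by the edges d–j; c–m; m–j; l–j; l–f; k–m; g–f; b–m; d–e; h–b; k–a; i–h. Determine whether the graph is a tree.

The graph has 13 vertices and 12 edges.
It is connected with exactly 12 edges, hence acyclic — it is a tree.

Yes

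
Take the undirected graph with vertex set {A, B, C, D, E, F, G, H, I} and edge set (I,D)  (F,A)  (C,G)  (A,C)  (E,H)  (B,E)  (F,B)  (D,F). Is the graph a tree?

|V| = 9, |E| = 8.
Connected and |E| = |V| - 1, which characterizes a tree.

Yes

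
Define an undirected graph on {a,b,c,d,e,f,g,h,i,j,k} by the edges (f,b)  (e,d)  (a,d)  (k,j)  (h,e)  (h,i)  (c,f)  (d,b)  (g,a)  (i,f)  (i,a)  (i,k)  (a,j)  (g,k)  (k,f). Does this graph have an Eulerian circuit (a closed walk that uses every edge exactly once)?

Degrees: a:4, b:2, c:1, d:3, e:2, f:4, g:2, h:2, i:4, j:2, k:4
c, d have odd degree; an Eulerian circuit needs every degree to be even, so none exists.

No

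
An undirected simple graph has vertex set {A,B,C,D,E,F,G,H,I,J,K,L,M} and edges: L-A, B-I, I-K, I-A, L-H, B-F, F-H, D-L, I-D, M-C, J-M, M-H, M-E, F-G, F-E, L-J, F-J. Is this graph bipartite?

A valid 2-coloring puts {F, I, L, M} on one side and {A, B, C, D, E, G, H, J, K} on the other; every edge crosses between the two sides.

Yes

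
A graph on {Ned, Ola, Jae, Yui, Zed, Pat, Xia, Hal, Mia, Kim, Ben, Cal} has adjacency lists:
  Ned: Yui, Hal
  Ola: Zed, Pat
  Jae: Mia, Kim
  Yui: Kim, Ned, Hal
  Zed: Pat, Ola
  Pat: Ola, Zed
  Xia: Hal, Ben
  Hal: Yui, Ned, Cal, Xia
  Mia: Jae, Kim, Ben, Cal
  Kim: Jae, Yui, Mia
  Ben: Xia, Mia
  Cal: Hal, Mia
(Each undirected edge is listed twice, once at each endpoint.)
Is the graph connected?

No

Component: {Ola, Zed, Pat}
Component: {Ned, Jae, Yui, Xia, Hal, Mia, Kim, Ben, Cal}
No edge joins these 2 groups, so the graph is disconnected.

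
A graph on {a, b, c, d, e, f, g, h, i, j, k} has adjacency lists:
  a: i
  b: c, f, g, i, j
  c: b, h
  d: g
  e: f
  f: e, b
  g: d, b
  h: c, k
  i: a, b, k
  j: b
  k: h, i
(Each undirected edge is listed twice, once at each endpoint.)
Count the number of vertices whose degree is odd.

Degrees: a:1, b:5, c:2, d:1, e:1, f:2, g:2, h:2, i:3, j:1, k:2
Odd-degree vertices: a, b, d, e, i, j.

6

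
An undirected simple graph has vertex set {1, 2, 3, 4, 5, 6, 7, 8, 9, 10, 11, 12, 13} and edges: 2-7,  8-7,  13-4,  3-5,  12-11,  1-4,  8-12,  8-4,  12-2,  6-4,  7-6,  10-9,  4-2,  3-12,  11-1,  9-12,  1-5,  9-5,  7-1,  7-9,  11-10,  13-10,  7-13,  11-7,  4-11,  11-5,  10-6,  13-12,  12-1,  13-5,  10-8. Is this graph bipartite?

The cycle 11-1-7-11 has length 3, which is odd, so the graph is not bipartite.

No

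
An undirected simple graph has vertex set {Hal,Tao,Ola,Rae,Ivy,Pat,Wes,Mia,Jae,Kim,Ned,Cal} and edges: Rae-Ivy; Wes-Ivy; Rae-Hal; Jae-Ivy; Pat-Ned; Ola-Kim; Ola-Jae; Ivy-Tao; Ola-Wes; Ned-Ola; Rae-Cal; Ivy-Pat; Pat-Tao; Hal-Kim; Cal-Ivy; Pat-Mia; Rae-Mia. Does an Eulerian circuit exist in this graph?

Degrees: Hal:2, Tao:2, Ola:4, Rae:4, Ivy:6, Pat:4, Wes:2, Mia:2, Jae:2, Kim:2, Ned:2, Cal:2
All degrees are even and the non-isolated vertices are connected — an Eulerian circuit exists.

Yes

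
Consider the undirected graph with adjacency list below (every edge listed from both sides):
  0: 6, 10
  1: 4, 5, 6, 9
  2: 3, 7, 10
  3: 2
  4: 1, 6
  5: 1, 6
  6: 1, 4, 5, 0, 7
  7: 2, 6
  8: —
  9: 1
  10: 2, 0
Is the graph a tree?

The graph has 11 vertices and 12 edges.
It is not connected, so it is not a tree.

No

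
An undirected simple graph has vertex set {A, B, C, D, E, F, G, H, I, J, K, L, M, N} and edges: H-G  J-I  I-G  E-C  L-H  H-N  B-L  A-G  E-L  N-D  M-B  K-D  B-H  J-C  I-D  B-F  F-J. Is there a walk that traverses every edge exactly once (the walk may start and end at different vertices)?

Degrees: A:1, B:4, C:2, D:3, E:2, F:2, G:3, H:4, I:3, J:3, K:1, L:3, M:1, N:2
Odd-degree vertices: A, D, G, I, J, K, L, M (8 total).
With 8 odd-degree vertices (more than two), no single trail can use every edge.

No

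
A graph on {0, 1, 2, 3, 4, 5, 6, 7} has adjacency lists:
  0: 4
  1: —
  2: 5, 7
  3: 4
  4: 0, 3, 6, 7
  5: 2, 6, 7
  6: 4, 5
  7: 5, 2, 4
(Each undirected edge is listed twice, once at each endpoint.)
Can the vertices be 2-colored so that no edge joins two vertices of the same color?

2-5-7-2 is an odd cycle (length 3), and a bipartite graph can contain only even cycles.

No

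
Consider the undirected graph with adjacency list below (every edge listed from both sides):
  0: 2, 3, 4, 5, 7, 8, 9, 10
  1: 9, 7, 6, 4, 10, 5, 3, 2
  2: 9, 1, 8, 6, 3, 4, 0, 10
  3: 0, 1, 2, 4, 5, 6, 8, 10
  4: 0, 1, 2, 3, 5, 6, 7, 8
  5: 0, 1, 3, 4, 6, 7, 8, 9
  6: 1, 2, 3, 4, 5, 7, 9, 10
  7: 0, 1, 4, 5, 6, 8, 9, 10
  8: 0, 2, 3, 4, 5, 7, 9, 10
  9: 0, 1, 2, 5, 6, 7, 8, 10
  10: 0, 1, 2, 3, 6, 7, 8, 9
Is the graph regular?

Degrees: 0:8, 1:8, 2:8, 3:8, 4:8, 5:8, 6:8, 7:8, 8:8, 9:8, 10:8
All degrees equal 8; the graph is regular.

Yes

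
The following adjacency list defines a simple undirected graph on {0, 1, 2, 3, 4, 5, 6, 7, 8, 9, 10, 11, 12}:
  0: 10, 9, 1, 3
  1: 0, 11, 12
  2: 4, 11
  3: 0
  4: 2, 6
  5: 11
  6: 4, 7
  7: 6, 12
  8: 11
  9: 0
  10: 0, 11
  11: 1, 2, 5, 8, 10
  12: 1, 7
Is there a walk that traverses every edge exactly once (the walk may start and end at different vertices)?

No

Degrees: 0:4, 1:3, 2:2, 3:1, 4:2, 5:1, 6:2, 7:2, 8:1, 9:1, 10:2, 11:5, 12:2
Odd-degree vertices: 1, 3, 5, 8, 9, 11 (6 total).
With 6 odd-degree vertices (more than two), no single trail can use every edge.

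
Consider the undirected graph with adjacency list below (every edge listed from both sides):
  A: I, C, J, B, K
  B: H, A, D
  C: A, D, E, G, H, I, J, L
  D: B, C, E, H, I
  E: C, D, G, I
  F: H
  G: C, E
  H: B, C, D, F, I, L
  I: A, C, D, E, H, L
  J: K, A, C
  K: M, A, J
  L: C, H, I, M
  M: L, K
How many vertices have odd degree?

Degrees: A:5, B:3, C:8, D:5, E:4, F:1, G:2, H:6, I:6, J:3, K:3, L:4, M:2
Odd-degree vertices: A, B, D, F, J, K.

6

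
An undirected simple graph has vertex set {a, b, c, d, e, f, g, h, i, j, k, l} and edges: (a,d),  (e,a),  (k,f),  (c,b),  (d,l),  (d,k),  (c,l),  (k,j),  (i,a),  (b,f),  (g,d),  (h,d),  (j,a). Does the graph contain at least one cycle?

|V| = 12, |E| = 13, number of components = 1.
Since 13 > 12 - 1, a cycle must exist; for instance d-l-c-b-f-k-d.

Yes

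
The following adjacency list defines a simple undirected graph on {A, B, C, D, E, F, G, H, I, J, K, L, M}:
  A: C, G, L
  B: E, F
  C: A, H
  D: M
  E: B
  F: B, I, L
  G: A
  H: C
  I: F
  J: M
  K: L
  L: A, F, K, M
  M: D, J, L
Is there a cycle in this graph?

No

The graph has 13 vertices, 12 edges, and 1 connected component.
A forest on 13 vertices with 1 component has exactly 12 edges, which matches — so no cycle.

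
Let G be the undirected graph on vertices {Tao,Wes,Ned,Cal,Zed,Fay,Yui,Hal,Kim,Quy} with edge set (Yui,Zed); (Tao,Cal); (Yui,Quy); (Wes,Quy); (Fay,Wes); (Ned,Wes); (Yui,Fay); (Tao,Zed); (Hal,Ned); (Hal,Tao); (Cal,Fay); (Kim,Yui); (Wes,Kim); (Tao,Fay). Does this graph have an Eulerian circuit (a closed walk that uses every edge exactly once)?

Yes

Degrees: Tao:4, Wes:4, Ned:2, Cal:2, Zed:2, Fay:4, Yui:4, Hal:2, Kim:2, Quy:2
Every vertex has even degree and the edges form a single connected piece, so an Eulerian circuit exists.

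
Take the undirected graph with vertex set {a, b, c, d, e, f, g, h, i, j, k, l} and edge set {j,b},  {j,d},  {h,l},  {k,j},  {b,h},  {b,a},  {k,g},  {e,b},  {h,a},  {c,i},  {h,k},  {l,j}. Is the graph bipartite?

The cycle h-a-b-h has length 3, which is odd, so the graph is not bipartite.

No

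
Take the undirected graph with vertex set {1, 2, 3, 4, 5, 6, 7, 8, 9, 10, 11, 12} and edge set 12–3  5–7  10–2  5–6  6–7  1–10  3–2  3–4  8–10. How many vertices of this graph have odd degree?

6

Degrees: 1:1, 2:2, 3:3, 4:1, 5:2, 6:2, 7:2, 8:1, 9:0, 10:3, 11:0, 12:1
Odd-degree vertices: 1, 3, 4, 8, 10, 12.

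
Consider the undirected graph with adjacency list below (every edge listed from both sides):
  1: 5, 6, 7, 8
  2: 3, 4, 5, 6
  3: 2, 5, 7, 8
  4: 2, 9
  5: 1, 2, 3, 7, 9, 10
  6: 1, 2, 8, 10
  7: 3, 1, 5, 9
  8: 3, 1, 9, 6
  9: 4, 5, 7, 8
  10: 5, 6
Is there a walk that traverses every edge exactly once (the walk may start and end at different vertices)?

Yes

Degrees: 1:4, 2:4, 3:4, 4:2, 5:6, 6:4, 7:4, 8:4, 9:4, 10:2
Odd-degree vertices: none (0 total).
With 0 odd-degree vertices and all edges in one connected piece, an Eulerian trail exists.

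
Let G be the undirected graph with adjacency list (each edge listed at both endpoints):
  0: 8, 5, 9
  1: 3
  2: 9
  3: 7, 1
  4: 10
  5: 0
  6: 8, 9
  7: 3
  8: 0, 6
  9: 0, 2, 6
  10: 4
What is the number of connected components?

3

Component: {4, 10}
Component: {1, 3, 7}
Component: {0, 2, 5, 6, 8, 9}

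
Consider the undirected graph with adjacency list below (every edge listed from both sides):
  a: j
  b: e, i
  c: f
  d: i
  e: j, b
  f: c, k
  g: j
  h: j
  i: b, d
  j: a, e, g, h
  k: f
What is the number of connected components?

2

Component: {c, f, k}
Component: {a, b, d, e, g, h, i, j}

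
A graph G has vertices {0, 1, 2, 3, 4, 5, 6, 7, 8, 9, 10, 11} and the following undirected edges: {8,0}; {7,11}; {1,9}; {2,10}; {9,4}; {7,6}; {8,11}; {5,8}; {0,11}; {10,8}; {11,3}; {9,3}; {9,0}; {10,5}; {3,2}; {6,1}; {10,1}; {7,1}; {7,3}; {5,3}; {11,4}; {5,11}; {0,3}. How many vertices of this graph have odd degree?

Degrees: 0:4, 1:4, 2:2, 3:6, 4:2, 5:4, 6:2, 7:4, 8:4, 9:4, 10:4, 11:6
Odd-degree vertices: none.

0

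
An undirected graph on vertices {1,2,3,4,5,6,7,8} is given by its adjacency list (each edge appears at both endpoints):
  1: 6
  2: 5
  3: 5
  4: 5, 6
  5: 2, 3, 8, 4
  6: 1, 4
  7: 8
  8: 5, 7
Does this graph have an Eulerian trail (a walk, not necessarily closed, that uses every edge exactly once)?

Degrees: 1:1, 2:1, 3:1, 4:2, 5:4, 6:2, 7:1, 8:2
Odd-degree vertices: 1, 2, 3, 7 (4 total).
With 4 odd-degree vertices (more than two), no single trail can use every edge.

No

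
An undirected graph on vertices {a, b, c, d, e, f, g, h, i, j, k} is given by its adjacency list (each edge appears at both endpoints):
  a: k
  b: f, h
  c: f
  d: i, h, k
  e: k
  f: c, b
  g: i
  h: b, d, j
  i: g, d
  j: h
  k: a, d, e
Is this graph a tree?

|V| = 11, |E| = 10.
Connected and |E| = |V| - 1, which characterizes a tree.

Yes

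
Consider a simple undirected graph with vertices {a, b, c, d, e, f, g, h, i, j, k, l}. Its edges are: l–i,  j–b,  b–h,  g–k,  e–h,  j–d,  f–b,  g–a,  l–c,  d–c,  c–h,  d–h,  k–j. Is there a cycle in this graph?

Yes

The graph has 12 vertices, 13 edges, and 1 connected component.
One cycle is j-b-h-c-d-j.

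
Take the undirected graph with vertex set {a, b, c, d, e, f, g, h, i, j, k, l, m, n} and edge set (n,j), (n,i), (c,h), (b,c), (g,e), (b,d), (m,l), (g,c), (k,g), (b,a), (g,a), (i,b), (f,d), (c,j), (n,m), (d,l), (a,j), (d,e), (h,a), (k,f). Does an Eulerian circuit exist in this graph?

Degrees: a:4, b:4, c:4, d:4, e:2, f:2, g:4, h:2, i:2, j:3, k:2, l:2, m:2, n:3
Vertices with odd degree: j, n. An Eulerian circuit requires all degrees even.

No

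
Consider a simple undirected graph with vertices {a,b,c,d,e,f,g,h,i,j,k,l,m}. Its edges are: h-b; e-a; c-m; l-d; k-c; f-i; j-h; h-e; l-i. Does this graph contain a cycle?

No

The graph has 13 vertices, 9 edges, and 4 connected components.
A forest on 13 vertices with 4 components has exactly 9 edges, which matches — so no cycle.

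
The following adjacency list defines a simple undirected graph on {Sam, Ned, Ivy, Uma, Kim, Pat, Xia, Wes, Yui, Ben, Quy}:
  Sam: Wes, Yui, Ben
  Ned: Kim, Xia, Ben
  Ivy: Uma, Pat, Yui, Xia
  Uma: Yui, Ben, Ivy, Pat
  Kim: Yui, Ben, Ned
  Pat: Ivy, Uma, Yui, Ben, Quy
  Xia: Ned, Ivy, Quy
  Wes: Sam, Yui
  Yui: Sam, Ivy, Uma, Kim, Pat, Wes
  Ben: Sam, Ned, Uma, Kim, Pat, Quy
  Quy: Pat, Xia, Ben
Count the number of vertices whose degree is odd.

Degrees: Sam:3, Ned:3, Ivy:4, Uma:4, Kim:3, Pat:5, Xia:3, Wes:2, Yui:6, Ben:6, Quy:3
Odd-degree vertices: Sam, Ned, Kim, Pat, Xia, Quy.

6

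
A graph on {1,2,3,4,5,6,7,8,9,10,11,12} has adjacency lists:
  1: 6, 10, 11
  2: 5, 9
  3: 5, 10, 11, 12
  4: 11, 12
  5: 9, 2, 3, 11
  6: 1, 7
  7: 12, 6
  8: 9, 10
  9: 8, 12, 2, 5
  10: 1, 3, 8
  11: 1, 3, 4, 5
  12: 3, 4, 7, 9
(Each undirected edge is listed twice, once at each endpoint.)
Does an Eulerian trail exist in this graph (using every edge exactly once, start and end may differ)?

Degrees: 1:3, 2:2, 3:4, 4:2, 5:4, 6:2, 7:2, 8:2, 9:4, 10:3, 11:4, 12:4
Odd-degree vertices: 1, 10 (2 total).
The non-isolated vertices are connected and exactly 2 have odd degree, so an Eulerian trail exists (from 1 to 10).

Yes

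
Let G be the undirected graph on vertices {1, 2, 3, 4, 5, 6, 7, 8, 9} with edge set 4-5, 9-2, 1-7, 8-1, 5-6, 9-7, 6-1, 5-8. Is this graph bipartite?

Yes

Partition the vertices as {2, 3, 4, 6, 7, 8} vs {1, 5, 9}. Each listed edge has one endpoint in each part, so the graph is bipartite.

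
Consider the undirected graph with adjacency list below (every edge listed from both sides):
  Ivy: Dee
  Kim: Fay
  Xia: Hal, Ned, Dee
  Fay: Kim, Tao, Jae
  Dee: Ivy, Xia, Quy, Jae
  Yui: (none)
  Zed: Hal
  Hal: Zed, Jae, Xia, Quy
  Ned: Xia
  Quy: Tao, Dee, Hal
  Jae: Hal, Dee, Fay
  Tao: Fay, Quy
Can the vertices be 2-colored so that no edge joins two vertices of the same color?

Fay-Jae-Dee-Quy-Tao-Fay is an odd cycle (length 5), and a bipartite graph can contain only even cycles.

No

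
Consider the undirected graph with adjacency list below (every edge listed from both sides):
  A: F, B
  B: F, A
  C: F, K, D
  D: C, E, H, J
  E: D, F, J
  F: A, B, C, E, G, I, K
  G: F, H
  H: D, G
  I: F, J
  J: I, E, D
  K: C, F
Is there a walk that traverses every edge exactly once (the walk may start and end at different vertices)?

No

Degrees: A:2, B:2, C:3, D:4, E:3, F:7, G:2, H:2, I:2, J:3, K:2
Odd-degree vertices: C, E, F, J (4 total).
An Eulerian trail requires 0 or 2 odd-degree vertices; here there are 4.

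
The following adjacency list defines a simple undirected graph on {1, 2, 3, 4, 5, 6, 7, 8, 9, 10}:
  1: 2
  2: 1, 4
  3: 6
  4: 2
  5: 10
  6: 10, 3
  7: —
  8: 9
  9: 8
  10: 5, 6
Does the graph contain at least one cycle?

No

The graph has 10 vertices, 6 edges, and 4 connected components.
Since 6 = 10 - 4, the graph is a forest and contains no cycle.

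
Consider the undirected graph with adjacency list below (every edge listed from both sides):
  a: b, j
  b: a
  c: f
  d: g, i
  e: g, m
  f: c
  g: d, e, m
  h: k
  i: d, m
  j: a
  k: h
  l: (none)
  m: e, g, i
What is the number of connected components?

Component: {l}
Component: {c, f}
Component: {h, k}
Component: {a, b, j}
Component: {d, e, g, i, m}

5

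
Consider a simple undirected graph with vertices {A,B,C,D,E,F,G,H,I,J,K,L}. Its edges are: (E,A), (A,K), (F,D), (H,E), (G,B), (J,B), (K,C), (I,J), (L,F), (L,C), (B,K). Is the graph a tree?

|V| = 12, |E| = 11.
Connected and |E| = |V| - 1, which characterizes a tree.

Yes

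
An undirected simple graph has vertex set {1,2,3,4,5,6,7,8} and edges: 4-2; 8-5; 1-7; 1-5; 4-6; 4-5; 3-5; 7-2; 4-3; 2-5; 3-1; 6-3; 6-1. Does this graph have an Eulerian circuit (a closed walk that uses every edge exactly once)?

No

Degrees: 1:4, 2:3, 3:4, 4:4, 5:5, 6:3, 7:2, 8:1
Vertices with odd degree: 2, 5, 6, 8. An Eulerian circuit requires all degrees even.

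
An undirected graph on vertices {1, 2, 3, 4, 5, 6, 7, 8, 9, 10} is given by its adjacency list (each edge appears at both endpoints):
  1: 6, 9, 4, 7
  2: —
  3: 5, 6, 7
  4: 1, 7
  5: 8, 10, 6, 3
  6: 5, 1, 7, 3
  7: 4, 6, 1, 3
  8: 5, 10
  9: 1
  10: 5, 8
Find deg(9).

1

Neighbors of 9: 1.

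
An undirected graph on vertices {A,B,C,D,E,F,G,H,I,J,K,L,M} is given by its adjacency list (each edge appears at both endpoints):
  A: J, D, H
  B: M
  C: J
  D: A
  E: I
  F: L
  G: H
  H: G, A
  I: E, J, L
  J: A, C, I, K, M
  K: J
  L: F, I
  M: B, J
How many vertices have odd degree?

10

Degrees: A:3, B:1, C:1, D:1, E:1, F:1, G:1, H:2, I:3, J:5, K:1, L:2, M:2
Odd-degree vertices: A, B, C, D, E, F, G, I, J, K.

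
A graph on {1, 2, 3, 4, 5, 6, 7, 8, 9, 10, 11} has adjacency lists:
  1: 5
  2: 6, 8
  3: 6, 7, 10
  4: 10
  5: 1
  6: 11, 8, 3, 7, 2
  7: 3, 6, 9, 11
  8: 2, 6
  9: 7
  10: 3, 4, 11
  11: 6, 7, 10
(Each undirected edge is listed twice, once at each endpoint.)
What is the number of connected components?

2

Component: {1, 5}
Component: {2, 3, 4, 6, 7, 8, 9, 10, 11}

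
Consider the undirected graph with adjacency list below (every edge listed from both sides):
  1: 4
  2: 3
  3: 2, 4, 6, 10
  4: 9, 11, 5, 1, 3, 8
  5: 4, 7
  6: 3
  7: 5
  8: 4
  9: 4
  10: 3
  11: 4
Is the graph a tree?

|V| = 11, |E| = 10.
It is connected with exactly 10 edges, hence acyclic — it is a tree.

Yes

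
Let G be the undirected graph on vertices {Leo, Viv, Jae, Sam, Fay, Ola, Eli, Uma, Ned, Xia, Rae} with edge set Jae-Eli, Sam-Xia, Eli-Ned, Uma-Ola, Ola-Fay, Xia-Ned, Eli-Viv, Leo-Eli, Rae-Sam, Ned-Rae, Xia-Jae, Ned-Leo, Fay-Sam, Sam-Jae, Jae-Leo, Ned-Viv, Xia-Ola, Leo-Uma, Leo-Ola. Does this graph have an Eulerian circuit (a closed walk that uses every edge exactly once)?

Degrees: Leo:5, Viv:2, Jae:4, Sam:4, Fay:2, Ola:4, Eli:4, Uma:2, Ned:5, Xia:4, Rae:2
Leo, Ned have odd degree; an Eulerian circuit needs every degree to be even, so none exists.

No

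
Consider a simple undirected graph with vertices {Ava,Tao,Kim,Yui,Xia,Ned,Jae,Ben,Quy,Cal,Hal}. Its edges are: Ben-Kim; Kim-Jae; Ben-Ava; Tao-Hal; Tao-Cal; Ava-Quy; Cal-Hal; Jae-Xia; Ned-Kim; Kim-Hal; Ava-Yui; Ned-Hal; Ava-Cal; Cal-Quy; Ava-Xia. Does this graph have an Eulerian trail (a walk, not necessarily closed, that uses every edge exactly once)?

Degrees: Ava:5, Tao:2, Kim:4, Yui:1, Xia:2, Ned:2, Jae:2, Ben:2, Quy:2, Cal:4, Hal:4
Odd-degree vertices: Ava, Yui (2 total).
With 2 odd-degree vertices and all edges in one connected piece, an Eulerian trail exists (from Ava to Yui).

Yes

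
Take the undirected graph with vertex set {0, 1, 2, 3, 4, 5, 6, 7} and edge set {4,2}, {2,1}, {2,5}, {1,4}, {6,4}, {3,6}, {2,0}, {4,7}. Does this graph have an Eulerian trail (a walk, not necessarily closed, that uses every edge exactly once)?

Degrees: 0:1, 1:2, 2:4, 3:1, 4:4, 5:1, 6:2, 7:1
Odd-degree vertices: 0, 3, 5, 7 (4 total).
An Eulerian trail requires 0 or 2 odd-degree vertices; here there are 4.

No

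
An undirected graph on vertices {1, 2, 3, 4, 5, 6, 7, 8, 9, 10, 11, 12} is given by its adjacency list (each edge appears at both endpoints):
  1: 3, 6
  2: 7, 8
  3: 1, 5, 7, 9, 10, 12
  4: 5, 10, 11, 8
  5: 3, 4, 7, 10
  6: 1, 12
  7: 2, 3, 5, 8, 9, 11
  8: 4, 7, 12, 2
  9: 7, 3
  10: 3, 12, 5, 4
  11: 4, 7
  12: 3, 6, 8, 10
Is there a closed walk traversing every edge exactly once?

Degrees: 1:2, 2:2, 3:6, 4:4, 5:4, 6:2, 7:6, 8:4, 9:2, 10:4, 11:2, 12:4
All degrees are even and the non-isolated vertices are connected — an Eulerian circuit exists.

Yes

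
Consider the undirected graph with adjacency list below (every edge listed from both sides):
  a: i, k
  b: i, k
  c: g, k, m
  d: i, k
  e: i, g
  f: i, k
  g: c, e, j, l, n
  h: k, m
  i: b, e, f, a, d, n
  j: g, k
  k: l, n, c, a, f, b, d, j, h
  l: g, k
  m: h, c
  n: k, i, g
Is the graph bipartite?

Color {g, i, k, m} black and {a, b, c, d, e, f, h, j, l, n} white. No edge joins two same-colored vertices, so the graph is bipartite.

Yes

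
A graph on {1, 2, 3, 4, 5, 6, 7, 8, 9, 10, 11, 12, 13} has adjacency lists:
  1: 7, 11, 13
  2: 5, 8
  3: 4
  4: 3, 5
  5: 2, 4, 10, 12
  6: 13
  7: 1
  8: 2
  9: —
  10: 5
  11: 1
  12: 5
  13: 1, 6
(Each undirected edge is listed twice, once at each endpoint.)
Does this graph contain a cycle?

|V| = 13, |E| = 10, number of components = 3.
Since 10 = 13 - 3, the graph is a forest and contains no cycle.

No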